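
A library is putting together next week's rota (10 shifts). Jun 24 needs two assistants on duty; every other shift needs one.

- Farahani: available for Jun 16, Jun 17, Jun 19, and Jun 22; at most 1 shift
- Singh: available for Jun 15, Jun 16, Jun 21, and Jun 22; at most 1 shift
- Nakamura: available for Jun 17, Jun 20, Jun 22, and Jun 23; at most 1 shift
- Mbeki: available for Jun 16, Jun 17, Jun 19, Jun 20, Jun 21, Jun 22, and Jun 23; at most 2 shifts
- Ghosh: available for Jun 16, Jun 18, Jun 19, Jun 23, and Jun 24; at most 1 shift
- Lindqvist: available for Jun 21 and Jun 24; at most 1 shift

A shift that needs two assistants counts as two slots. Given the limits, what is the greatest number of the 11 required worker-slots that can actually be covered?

7

Total capacity across all assistants is 1+1+1+2+1+1 = 7, and 11 slots are needed, so at most 7 can be filled.
An assignment achieving 7: Jun 15→Singh, Jun 17→Farahani, Jun 18→Ghosh, Jun 19→Mbeki, Jun 20→Nakamura, Jun 21→Mbeki, Jun 24→Lindqvist.
Loads: Farahani 1/1, Singh 1/1, Nakamura 1/1, Mbeki 2/2, Ghosh 1/1, Lindqvist 1/1.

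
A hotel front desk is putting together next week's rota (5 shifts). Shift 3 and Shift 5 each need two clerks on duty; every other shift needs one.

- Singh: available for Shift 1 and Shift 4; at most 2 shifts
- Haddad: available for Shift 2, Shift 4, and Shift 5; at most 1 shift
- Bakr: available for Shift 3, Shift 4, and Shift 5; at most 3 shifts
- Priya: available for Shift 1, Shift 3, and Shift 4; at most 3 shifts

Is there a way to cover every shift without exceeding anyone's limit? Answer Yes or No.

Total capacity is 9 and 7 slots are needed, so capacity alone doesn't rule it out.
Shifts {Shift 2, Shift 5} need 3 worker-slots in total, but the clerks available for any of those shifts (Haddad and Bakr) can supply at most 2 among them. So no valid schedule exists.

No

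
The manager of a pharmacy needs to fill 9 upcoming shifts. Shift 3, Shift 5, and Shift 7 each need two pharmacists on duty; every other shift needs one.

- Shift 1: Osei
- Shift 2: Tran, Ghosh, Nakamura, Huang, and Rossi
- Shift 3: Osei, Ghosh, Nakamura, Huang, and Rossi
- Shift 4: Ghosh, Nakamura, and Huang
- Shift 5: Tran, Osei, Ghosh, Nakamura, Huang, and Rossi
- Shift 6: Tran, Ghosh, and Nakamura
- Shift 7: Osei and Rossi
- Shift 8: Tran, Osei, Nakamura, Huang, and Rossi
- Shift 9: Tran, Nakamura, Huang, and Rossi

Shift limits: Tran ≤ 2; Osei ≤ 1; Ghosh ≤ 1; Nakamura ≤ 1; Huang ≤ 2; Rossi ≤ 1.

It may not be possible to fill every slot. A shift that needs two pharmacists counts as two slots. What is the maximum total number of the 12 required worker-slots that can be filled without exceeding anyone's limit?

8

Total capacity across all pharmacists is 2+1+1+1+2+1 = 8, and 12 slots are needed, so at most 8 can be filled.
An assignment achieving 8: Shift 1→Osei, Shift 2→Nakamura, Shift 3→Huang, Shift 4→Ghosh, Shift 6→Tran, Shift 7→Rossi, Shift 8→Huang, Shift 9→Tran.
Loads: Tran 2/2, Osei 1/1, Ghosh 1/1, Nakamura 1/1, Huang 2/2, Rossi 1/1.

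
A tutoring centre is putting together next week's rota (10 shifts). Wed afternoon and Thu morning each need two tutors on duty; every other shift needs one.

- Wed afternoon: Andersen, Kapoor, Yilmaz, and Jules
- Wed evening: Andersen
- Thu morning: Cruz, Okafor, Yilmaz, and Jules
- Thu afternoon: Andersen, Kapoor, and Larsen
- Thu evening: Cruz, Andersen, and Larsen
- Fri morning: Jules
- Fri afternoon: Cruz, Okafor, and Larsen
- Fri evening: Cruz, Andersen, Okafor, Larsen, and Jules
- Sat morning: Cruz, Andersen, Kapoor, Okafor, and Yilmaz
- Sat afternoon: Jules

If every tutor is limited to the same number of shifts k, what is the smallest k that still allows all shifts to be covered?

With 7 tutors and 12 worker-slots to fill, someone must work at least ⌈12/7⌉ = 2 shifts, so k ≥ 2.
k = 2 works: Wed afternoon→Kapoor+Yilmaz, Wed evening→Andersen, Thu morning→Okafor+Yilmaz, Thu afternoon→Andersen, Thu evening→Cruz, Fri morning→Jules, Fri afternoon→Cruz, Fri evening→Okafor, Sat morning→Kapoor, Sat afternoon→Jules.
Loads: Cruz 2, Andersen 2, Kapoor 2, Okafor 2, Yilmaz 2, Larsen 0, Jules 2 — all ≤ 2.

2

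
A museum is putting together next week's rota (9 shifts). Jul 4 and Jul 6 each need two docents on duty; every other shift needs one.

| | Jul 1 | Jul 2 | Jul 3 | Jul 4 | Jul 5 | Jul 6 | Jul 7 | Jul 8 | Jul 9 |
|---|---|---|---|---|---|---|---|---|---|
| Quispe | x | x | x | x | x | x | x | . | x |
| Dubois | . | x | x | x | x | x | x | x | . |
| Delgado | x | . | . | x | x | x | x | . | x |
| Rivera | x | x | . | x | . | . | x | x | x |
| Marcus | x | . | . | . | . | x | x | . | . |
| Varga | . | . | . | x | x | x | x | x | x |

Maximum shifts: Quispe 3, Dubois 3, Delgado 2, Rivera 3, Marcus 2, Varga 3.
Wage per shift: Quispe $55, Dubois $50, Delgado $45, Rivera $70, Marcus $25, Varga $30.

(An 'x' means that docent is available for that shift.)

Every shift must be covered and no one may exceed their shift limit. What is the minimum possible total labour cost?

Picking the cheapest available docent for each shift independently would cost $370, but that ignores the shift limits.
An optimal schedule: Jul 1→Marcus, Jul 2→Dubois, Jul 3→Dubois, Jul 4→Delgado+Dubois, Jul 5→Varga, Jul 6→Delgado+Quispe, Jul 7→Marcus, Jul 8→Varga, Jul 9→Varga.
Total: 25 + 50 + 50 + 45 + 50 + 30 + 45 + 55 + 25 + 30 + 30 = $435.

$435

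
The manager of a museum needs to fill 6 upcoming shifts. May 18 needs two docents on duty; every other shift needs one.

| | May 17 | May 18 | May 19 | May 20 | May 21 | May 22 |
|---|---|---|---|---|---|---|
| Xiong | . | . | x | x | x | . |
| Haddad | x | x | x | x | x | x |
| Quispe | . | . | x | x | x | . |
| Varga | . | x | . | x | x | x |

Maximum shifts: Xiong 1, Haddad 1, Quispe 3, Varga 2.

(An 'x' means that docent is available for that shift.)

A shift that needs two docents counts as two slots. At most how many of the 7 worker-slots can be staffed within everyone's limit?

6

Total capacity across all docents is 1+1+3+2 = 7, and 7 slots are needed, so at most 7 can be filled.
Shifts {May 17, May 18} need 3 slots but only Haddad and Varga are available for them, supplying at most 2 — so at least 1 slot must go unfilled.
An assignment achieving 6: May 17→Haddad, May 18→Varga, May 19→Xiong, May 20→Quispe, May 21→Quispe, May 22→Varga.
Loads: Xiong 1/1, Haddad 1/1, Quispe 2/3, Varga 2/2.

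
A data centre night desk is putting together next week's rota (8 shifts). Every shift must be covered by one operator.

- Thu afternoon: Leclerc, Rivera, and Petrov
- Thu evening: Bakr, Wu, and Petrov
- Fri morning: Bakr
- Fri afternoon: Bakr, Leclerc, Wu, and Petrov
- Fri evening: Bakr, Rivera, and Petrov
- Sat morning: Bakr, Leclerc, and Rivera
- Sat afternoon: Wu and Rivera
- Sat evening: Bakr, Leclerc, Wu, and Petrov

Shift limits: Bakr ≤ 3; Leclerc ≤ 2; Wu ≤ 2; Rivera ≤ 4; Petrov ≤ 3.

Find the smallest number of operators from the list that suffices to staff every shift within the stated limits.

3

8 slots to fill and no one can take more than 4, so at least ⌈8/4⌉ = 2 operators are needed.
Any 2 operators together have capacity at most 4+3 = 7 < 8 slots, so 2 can never suffice.
Bakr, Leclerc, and Rivera alone can cover everything: Thu afternoon→Leclerc, Thu evening→Bakr, Fri morning→Bakr, Fri afternoon→Bakr, Fri evening→Rivera, Sat morning→Rivera, Sat afternoon→Rivera, Sat evening→Leclerc.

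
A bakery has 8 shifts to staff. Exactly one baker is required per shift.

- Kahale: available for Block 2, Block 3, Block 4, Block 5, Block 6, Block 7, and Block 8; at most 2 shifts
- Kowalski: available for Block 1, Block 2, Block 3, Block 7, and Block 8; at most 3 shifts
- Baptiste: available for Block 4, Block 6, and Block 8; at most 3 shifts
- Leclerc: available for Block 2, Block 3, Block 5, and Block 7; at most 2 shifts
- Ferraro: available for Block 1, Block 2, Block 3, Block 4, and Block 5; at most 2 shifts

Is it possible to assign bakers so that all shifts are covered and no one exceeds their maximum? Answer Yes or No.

Yes

One valid schedule: Block 1→Kowalski, Block 2→Leclerc, Block 3→Ferraro, Block 4→Kahale, Block 5→Leclerc, Block 6→Kahale, Block 7→Kowalski, Block 8→Kowalski.
Loads: Kahale 2/2, Kowalski 3/3, Baptiste 0/3, Leclerc 2/2, Ferraro 1/2 — all within limits.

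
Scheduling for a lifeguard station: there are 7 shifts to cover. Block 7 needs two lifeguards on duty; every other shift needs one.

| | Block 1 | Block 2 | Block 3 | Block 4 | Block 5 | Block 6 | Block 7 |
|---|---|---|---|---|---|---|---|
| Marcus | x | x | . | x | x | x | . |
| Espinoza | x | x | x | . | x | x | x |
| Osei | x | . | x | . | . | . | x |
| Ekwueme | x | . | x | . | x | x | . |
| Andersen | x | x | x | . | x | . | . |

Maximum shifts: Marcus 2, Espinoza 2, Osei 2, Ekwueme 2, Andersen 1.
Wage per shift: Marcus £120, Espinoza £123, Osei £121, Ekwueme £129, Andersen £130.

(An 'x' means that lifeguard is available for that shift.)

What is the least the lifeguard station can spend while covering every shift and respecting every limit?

Block 4 can only be covered by Marcus, so that assignment is forced.
Block 7 can only be covered by Espinoza and Osei, so that assignment is forced.
Picking the cheapest available lifeguard for each shift independently would cost £965, but that ignores the shift limits.
An optimal schedule: Block 1→Ekwueme, Block 2→Marcus, Block 3→Osei, Block 4→Marcus, Block 5→Ekwueme, Block 6→Espinoza, Block 7→Espinoza+Osei.
Total: 129 + 120 + 121 + 120 + 129 + 123 + 123 + 121 = £986.

£986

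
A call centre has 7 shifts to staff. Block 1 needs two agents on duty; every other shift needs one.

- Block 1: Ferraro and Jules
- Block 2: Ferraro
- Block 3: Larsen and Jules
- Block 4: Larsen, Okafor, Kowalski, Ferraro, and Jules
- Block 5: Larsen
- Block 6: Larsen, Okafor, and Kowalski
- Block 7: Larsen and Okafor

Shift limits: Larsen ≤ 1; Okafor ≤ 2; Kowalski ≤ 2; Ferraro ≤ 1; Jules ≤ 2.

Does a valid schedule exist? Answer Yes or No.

Total capacity is 8 and 8 slots are needed, so capacity alone doesn't rule it out.
Shifts {Block 1, Block 2} need 3 worker-slots in total, but the agents available for any of those shifts (Ferraro and Jules) can supply at most 2 among them. So no valid schedule exists.

No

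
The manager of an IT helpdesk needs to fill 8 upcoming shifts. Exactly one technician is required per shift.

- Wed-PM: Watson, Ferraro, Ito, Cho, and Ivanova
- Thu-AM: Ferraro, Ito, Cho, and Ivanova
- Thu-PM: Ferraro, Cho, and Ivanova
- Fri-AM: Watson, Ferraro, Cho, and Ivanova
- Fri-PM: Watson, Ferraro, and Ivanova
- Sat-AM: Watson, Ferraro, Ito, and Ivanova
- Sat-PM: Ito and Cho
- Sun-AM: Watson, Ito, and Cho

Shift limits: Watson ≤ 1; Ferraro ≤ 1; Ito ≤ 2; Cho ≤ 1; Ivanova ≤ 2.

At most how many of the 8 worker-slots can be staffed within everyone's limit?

7

Total capacity across all technicians is 1+1+2+1+2 = 7, and 8 slots are needed, so at most 7 can be filled.
An assignment achieving 7: Thu-AM→Cho, Thu-PM→Ferraro, Fri-AM→Ivanova, Fri-PM→Watson, Sat-AM→Ivanova, Sat-PM→Ito, Sun-AM→Ito.
Loads: Watson 1/1, Ferraro 1/1, Ito 2/2, Cho 1/1, Ivanova 2/2.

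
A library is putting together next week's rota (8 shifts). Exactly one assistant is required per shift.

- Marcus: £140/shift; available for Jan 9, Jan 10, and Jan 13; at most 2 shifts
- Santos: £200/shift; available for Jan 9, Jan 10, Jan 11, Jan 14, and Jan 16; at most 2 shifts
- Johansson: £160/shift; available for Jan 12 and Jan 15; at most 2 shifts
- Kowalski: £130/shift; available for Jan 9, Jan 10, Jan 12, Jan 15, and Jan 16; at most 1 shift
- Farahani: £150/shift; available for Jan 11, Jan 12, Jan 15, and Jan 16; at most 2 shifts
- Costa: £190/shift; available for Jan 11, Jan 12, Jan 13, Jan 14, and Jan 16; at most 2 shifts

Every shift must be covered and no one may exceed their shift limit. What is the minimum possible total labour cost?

Picking the cheapest available assistant for each shift independently would cost £1130, but that ignores the shift limits.
An optimal schedule: Jan 9→Kowalski, Jan 10→Marcus, Jan 11→Farahani, Jan 12→Johansson, Jan 13→Marcus, Jan 14→Costa, Jan 15→Johansson, Jan 16→Farahani.
Total: 130 + 140 + 150 + 160 + 140 + 190 + 160 + 150 = £1220.

£1220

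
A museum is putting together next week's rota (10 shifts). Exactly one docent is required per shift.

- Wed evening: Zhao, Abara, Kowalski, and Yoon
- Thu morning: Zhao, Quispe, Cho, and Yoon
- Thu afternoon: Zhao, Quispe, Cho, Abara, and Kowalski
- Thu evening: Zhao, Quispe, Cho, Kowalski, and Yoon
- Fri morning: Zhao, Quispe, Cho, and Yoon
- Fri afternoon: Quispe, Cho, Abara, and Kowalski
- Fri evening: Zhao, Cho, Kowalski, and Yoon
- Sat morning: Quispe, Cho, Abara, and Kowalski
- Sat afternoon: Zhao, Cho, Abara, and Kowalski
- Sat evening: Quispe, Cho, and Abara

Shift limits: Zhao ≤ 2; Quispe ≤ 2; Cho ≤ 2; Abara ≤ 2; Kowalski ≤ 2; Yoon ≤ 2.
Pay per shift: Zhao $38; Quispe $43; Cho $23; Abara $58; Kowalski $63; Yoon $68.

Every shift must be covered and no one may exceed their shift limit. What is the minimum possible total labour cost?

Picking the cheapest available docent for each shift independently would cost $245, but that ignores the shift limits.
An optimal schedule: Wed evening→Zhao, Thu morning→Zhao, Thu afternoon→Kowalski, Thu evening→Kowalski, Fri morning→Quispe, Fri afternoon→Cho, Fri evening→Cho, Sat morning→Abara, Sat afternoon→Abara, Sat evening→Quispe.
Total: 38 + 38 + 63 + 63 + 43 + 23 + 23 + 58 + 58 + 43 = $450.

$450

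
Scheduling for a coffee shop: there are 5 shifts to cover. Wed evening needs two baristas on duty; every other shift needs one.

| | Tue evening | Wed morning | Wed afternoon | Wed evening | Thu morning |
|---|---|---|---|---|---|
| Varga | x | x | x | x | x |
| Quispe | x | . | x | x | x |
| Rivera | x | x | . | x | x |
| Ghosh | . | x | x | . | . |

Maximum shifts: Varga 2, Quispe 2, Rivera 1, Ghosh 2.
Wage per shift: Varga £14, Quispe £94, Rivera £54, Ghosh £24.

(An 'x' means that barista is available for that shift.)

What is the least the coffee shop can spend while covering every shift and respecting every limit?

Picking the cheapest available barista for each shift independently would cost £124, but that ignores the shift limits.
An optimal schedule: Tue evening→Varga, Wed morning→Ghosh, Wed afternoon→Ghosh, Wed evening→Varga+Rivera, Thu morning→Quispe.
Total: 14 + 24 + 24 + 14 + 54 + 94 = £224.

£224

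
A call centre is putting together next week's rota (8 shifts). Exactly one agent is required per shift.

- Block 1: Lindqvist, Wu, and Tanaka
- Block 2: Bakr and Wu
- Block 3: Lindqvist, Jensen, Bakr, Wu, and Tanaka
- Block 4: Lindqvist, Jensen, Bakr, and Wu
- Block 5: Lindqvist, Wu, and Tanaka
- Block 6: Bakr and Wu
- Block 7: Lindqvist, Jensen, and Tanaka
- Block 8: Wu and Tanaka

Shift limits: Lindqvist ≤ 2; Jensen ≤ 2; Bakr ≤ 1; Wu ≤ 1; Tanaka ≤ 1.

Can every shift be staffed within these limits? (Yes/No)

Total capacity is 2+2+1+1+1 = 7 but 8 worker-slots are needed — infeasible.

No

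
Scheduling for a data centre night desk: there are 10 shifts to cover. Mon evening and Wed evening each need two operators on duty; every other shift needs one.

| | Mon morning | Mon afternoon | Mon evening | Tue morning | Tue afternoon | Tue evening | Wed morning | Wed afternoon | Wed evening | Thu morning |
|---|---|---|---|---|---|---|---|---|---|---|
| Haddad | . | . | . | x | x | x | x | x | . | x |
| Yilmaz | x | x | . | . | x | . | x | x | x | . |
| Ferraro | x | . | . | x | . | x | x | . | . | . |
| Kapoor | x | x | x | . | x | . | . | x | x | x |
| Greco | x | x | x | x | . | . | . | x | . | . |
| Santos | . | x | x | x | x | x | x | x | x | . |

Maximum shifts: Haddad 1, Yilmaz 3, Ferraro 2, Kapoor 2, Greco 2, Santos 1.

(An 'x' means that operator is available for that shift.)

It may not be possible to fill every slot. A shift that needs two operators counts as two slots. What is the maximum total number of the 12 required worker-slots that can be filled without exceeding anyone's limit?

Total capacity across all operators is 1+3+2+2+2+1 = 11, and 12 slots are needed, so at most 11 can be filled.
An assignment achieving 11: Mon morning→Yilmaz, Mon afternoon→Yilmaz, Mon evening→Kapoor+Greco, Tue morning→Ferraro, Tue afternoon→Santos, Tue evening→Ferraro, Wed afternoon→Greco, Wed evening→Yilmaz+Kapoor, Thu morning→Haddad.
Loads: Haddad 1/1, Yilmaz 3/3, Ferraro 2/2, Kapoor 2/2, Greco 2/2, Santos 1/1.

11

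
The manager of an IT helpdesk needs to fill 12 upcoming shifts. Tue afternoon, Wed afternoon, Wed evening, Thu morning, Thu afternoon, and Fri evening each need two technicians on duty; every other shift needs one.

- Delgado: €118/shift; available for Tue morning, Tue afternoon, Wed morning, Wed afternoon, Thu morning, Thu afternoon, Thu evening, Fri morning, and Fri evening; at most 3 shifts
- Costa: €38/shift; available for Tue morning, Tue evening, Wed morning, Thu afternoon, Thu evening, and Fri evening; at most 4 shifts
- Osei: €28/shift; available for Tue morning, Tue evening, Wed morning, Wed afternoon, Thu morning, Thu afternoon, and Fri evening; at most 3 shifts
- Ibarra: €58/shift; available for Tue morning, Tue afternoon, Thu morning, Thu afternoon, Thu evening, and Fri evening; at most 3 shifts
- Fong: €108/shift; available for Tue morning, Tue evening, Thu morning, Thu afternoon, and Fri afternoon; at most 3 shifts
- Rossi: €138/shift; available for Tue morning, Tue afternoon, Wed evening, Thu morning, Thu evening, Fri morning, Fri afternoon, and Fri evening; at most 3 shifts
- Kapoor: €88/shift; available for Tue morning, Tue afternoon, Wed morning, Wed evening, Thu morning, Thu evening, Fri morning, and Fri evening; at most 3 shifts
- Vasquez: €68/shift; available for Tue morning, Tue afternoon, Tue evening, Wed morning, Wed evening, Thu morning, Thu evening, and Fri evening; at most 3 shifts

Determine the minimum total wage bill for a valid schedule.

€1104

Wed afternoon can only be covered by Delgado and Osei, so that assignment is forced.
Picking the cheapest available technician for each shift independently would cost €964, but that ignores the shift limits.
An optimal schedule: Tue morning→Costa, Tue afternoon→Ibarra+Vasquez, Tue evening→Osei, Wed morning→Osei, Wed afternoon→Osei+Delgado, Wed evening→Vasquez+Kapoor, Thu morning→Ibarra+Vasquez, Thu afternoon→Costa+Ibarra, Thu evening→Costa, Fri morning→Kapoor, Fri afternoon→Fong, Fri evening→Costa+Kapoor.
Total: 38 + 58 + 68 + 28 + 28 + 28 + 118 + 68 + 88 + 58 + 68 + 38 + 58 + 38 + 88 + 108 + 38 + 88 = €1104.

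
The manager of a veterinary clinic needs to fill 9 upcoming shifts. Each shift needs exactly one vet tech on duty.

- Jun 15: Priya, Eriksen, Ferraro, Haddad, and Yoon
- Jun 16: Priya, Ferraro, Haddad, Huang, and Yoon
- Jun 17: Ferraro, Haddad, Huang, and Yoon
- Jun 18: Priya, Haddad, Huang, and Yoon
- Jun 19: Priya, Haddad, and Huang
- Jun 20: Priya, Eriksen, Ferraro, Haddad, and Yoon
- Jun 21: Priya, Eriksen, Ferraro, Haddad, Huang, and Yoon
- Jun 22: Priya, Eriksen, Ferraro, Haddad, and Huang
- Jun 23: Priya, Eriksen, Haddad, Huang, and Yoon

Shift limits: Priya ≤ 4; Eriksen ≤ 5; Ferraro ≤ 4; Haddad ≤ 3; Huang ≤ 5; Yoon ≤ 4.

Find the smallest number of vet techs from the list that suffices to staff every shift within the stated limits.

2

9 slots to fill and no one can take more than 5, so at least ⌈9/5⌉ = 2 vet techs are needed.
Priya and Huang alone can cover everything: Jun 15→Priya, Jun 16→Priya, Jun 17→Huang, Jun 18→Priya, Jun 19→Huang, Jun 20→Priya, Jun 21→Huang, Jun 22→Huang, Jun 23→Huang.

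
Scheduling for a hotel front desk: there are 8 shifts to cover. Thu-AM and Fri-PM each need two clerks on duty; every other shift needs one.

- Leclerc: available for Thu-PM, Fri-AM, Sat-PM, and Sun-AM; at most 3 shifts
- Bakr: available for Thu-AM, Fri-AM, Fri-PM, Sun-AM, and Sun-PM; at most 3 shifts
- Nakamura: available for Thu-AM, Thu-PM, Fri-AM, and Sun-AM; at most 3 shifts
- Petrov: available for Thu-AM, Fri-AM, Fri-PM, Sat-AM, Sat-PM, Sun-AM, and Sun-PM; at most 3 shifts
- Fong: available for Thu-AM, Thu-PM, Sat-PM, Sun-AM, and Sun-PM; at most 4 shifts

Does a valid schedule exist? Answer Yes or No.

Fri-PM can only be covered by Bakr and Petrov, so that assignment is forced.
Sat-AM can only be covered by Petrov, so that assignment is forced.
One valid schedule: Thu-AM→Nakamura+Petrov, Thu-PM→Leclerc, Fri-AM→Leclerc, Fri-PM→Bakr+Petrov, Sat-AM→Petrov, Sat-PM→Leclerc, Sun-AM→Bakr, Sun-PM→Bakr.
Loads: Leclerc 3/3, Bakr 3/3, Nakamura 1/3, Petrov 3/3, Fong 0/4 — all within limits.

Yes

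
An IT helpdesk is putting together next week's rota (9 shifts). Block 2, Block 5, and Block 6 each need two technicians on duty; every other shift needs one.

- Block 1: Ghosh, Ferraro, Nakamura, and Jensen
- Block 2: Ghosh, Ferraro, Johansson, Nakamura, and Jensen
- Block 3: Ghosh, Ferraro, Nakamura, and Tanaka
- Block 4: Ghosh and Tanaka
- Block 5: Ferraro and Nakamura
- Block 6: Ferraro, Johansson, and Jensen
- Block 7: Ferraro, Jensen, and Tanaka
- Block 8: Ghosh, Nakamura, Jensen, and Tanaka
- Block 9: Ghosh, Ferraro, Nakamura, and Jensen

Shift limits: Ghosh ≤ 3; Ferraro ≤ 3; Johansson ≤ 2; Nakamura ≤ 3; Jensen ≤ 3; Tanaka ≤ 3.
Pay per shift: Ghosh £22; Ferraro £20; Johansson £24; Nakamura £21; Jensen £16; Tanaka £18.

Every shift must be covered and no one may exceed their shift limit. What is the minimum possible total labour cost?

£225

Block 5 can only be covered by Ferraro and Nakamura, so that assignment is forced.
Picking the cheapest available technician for each shift independently would cost £213, but that ignores the shift limits.
An optimal schedule: Block 1→Jensen, Block 2→Ferraro+Nakamura, Block 3→Tanaka, Block 4→Tanaka, Block 5→Ferraro+Nakamura, Block 6→Jensen+Ferraro, Block 7→Jensen, Block 8→Tanaka, Block 9→Nakamura.
Total: 16 + 20 + 21 + 18 + 18 + 20 + 21 + 16 + 20 + 16 + 18 + 21 = £225.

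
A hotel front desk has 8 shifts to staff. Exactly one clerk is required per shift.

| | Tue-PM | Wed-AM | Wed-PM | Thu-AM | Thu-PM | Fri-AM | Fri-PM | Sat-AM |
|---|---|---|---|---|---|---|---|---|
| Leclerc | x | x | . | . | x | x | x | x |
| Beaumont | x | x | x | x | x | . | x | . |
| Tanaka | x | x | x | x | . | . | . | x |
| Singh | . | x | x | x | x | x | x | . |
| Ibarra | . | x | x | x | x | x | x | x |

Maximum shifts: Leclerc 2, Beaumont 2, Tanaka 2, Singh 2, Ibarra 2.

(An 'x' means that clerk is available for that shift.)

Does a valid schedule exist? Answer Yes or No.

One valid schedule: Tue-PM→Leclerc, Wed-AM→Tanaka, Wed-PM→Beaumont, Thu-AM→Beaumont, Thu-PM→Singh, Fri-AM→Leclerc, Fri-PM→Singh, Sat-AM→Tanaka.
Loads: Leclerc 2/2, Beaumont 2/2, Tanaka 2/2, Singh 2/2, Ibarra 0/2 — all within limits.

Yes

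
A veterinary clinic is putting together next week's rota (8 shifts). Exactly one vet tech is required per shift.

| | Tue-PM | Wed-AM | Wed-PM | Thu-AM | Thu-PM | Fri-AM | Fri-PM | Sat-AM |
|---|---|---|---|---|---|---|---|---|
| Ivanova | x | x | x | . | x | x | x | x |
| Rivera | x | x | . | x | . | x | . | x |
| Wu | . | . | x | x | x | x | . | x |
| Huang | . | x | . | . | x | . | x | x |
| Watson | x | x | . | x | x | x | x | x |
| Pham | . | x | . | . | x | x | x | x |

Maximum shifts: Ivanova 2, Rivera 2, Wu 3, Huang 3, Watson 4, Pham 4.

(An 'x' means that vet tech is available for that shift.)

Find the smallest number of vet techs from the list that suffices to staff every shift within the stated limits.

3

8 slots to fill and no one can take more than 4, so at least ⌈8/4⌉ = 2 vet techs are needed.
No set of 2 vet techs can cover every shift (each such set leaves at least one shift with no one available or exceeds a cap).
Ivanova, Rivera, and Watson alone can cover everything: Tue-PM→Rivera, Wed-AM→Watson, Wed-PM→Ivanova, Thu-AM→Rivera, Thu-PM→Ivanova, Fri-AM→Watson, Fri-PM→Watson, Sat-AM→Watson.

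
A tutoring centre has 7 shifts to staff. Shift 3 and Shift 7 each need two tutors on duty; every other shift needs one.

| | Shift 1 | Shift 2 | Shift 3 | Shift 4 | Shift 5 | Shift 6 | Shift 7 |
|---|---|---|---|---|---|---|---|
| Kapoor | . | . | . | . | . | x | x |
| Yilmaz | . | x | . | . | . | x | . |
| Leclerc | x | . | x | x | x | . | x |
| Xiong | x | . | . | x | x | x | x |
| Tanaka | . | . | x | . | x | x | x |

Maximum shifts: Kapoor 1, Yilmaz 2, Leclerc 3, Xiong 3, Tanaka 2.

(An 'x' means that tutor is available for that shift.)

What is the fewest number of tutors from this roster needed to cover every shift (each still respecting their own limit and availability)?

9 slots to fill and no one can take more than 3, so at least ⌈9/3⌉ = 3 tutors are needed.
Any 3 tutors together have capacity at most 3+3+2 = 8 < 9 slots, so 3 can never suffice.
Yilmaz, Leclerc, Xiong, and Tanaka alone can cover everything: Shift 1→Leclerc, Shift 2→Yilmaz, Shift 3→Leclerc+Tanaka, Shift 4→Leclerc, Shift 5→Xiong, Shift 6→Yilmaz, Shift 7→Xiong+Tanaka.

4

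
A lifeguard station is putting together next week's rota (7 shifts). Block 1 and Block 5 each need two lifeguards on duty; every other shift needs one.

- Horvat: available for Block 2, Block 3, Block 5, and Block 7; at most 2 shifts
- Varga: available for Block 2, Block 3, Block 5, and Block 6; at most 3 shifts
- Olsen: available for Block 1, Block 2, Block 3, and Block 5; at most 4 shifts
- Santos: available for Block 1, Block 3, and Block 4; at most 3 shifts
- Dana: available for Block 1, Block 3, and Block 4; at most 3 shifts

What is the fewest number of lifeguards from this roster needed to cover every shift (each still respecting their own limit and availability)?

9 slots to fill and no one can take more than 4, so at least ⌈9/4⌉ = 3 lifeguards are needed.
Shifts {Block 1, Block 6, Block 7} need 4 slots, but among the lifeguards available for them (Horvat, Varga, Olsen, Santos, and Dana) any 3 together supply at most 3. So 3 lifeguards are not enough.
Horvat, Varga, Olsen, and Santos alone can cover everything: Block 1→Olsen+Santos, Block 2→Horvat, Block 3→Varga, Block 4→Santos, Block 5→Varga+Olsen, Block 6→Varga, Block 7→Horvat.

4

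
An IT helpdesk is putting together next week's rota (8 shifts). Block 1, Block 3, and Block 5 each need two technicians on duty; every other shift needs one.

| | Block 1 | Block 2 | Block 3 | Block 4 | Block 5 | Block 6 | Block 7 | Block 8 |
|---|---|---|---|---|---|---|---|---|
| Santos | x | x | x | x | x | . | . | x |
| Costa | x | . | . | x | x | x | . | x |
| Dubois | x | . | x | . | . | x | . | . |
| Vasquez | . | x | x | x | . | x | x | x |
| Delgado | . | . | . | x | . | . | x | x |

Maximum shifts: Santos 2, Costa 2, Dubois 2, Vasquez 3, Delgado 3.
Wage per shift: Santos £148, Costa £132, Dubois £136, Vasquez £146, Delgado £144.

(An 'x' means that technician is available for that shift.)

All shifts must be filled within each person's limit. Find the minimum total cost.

£1554

Block 5 can only be covered by Santos and Costa, so that assignment is forced.
Picking the cheapest available technician for each shift independently would cost £1516, but that ignores the shift limits.
An optimal schedule: Block 1→Costa+Dubois, Block 2→Vasquez, Block 3→Dubois+Vasquez, Block 4→Delgado, Block 5→Costa+Santos, Block 6→Vasquez, Block 7→Delgado, Block 8→Delgado.
Total: 132 + 136 + 146 + 136 + 146 + 144 + 132 + 148 + 146 + 144 + 144 = £1554.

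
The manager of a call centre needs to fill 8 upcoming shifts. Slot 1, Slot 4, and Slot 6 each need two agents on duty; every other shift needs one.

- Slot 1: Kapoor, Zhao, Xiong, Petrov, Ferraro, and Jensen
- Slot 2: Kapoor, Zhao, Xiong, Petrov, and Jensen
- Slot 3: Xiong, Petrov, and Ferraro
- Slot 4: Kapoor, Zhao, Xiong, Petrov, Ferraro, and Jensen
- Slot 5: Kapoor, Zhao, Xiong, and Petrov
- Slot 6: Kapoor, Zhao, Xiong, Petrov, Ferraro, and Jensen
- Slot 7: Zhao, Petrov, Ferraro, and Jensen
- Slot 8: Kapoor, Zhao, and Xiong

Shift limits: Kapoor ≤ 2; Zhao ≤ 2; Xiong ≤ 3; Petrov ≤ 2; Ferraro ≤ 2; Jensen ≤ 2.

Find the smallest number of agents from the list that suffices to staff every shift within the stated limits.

11 slots to fill and no one can take more than 3, so at least ⌈11/3⌉ = 4 agents are needed.
Any 4 agents together have capacity at most 3+2+2+2 = 9 < 11 slots, so 4 can never suffice.
Kapoor, Zhao, Xiong, Petrov, and Ferraro alone can cover everything: Slot 1→Xiong+Petrov, Slot 2→Kapoor, Slot 3→Xiong, Slot 4→Xiong+Ferraro, Slot 5→Zhao, Slot 6→Petrov+Ferraro, Slot 7→Zhao, Slot 8→Kapoor.

5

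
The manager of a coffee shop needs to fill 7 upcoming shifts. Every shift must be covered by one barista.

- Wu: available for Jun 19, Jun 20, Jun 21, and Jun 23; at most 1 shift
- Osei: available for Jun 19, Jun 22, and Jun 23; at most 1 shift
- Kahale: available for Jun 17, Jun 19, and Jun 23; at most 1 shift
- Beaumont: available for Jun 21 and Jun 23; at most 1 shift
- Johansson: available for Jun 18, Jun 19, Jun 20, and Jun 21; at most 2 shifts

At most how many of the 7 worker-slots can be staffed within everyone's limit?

Total capacity across all baristas is 1+1+1+1+2 = 6, and 7 slots are needed, so at most 6 can be filled.
An assignment achieving 6: Jun 17→Kahale, Jun 18→Johansson, Jun 19→Johansson, Jun 20→Wu, Jun 21→Beaumont, Jun 22→Osei.
Loads: Wu 1/1, Osei 1/1, Kahale 1/1, Beaumont 1/1, Johansson 2/2.

6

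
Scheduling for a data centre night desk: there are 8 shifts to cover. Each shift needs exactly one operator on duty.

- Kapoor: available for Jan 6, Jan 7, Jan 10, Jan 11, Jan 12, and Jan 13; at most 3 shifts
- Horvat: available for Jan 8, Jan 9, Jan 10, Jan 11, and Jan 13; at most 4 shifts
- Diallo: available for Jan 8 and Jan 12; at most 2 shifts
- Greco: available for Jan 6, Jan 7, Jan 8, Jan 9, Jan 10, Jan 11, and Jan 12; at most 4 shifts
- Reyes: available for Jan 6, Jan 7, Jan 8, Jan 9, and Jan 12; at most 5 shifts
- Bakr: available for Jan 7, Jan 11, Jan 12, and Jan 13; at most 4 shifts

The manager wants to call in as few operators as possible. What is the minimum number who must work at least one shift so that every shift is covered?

2

8 slots to fill and no one can take more than 5, so at least ⌈8/5⌉ = 2 operators are needed.
Kapoor and Reyes alone can cover everything: Jan 6→Reyes, Jan 7→Reyes, Jan 8→Reyes, Jan 9→Reyes, Jan 10→Kapoor, Jan 11→Kapoor, Jan 12→Reyes, Jan 13→Kapoor.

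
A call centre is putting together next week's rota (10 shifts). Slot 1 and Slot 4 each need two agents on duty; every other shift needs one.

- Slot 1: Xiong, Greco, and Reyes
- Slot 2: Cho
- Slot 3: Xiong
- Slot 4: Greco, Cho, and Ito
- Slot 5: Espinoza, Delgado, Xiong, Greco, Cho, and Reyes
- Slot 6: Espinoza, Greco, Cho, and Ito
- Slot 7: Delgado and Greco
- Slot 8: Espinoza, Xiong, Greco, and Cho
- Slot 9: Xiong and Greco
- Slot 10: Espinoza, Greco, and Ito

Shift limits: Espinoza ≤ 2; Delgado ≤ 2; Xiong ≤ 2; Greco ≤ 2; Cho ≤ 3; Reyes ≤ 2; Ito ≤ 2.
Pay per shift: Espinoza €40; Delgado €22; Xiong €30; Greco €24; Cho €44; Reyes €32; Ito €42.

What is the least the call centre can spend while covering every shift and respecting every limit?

Slot 2 can only be covered by Cho, so that assignment is forced.
Slot 3 can only be covered by Xiong, so that assignment is forced.
Picking the cheapest available agent for each shift independently would cost €334, but that ignores the shift limits.
An optimal schedule: Slot 1→Xiong+Reyes, Slot 2→Cho, Slot 3→Xiong, Slot 4→Greco+Ito, Slot 5→Delgado, Slot 6→Ito, Slot 7→Delgado, Slot 8→Espinoza, Slot 9→Greco, Slot 10→Espinoza.
Total: 30 + 32 + 44 + 30 + 24 + 42 + 22 + 42 + 22 + 40 + 24 + 40 = €392.

€392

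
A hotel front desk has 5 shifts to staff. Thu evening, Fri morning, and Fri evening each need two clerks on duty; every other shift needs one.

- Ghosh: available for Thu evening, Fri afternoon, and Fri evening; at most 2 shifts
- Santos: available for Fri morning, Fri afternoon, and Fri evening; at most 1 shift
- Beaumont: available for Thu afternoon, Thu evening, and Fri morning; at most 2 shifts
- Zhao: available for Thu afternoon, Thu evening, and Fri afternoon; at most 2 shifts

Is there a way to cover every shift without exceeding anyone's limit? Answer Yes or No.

No

Shifts {Fri morning, Fri evening} need 4 worker-slots in total, but the clerks available for any of those shifts (Ghosh, Santos, and Beaumont) can supply at most 3 among them. So no valid schedule exists.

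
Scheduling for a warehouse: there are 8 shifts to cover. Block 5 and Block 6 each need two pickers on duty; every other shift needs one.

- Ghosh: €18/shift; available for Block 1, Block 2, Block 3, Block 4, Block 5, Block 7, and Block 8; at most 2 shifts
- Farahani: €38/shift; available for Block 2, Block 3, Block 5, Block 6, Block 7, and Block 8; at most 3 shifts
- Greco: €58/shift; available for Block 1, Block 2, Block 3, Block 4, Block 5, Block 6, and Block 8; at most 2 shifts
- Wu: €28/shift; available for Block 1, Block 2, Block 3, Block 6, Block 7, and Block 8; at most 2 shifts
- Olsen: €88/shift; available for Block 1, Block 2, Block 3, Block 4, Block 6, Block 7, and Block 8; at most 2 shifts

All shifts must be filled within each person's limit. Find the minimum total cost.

Picking the cheapest available picker for each shift independently would cost €230, but that ignores the shift limits.
An optimal schedule: Block 1→Greco, Block 2→Farahani, Block 3→Greco, Block 4→Ghosh, Block 5→Ghosh+Farahani, Block 6→Wu+Olsen, Block 7→Farahani, Block 8→Wu.
Total: 58 + 38 + 58 + 18 + 18 + 38 + 28 + 88 + 38 + 28 = €410.

€410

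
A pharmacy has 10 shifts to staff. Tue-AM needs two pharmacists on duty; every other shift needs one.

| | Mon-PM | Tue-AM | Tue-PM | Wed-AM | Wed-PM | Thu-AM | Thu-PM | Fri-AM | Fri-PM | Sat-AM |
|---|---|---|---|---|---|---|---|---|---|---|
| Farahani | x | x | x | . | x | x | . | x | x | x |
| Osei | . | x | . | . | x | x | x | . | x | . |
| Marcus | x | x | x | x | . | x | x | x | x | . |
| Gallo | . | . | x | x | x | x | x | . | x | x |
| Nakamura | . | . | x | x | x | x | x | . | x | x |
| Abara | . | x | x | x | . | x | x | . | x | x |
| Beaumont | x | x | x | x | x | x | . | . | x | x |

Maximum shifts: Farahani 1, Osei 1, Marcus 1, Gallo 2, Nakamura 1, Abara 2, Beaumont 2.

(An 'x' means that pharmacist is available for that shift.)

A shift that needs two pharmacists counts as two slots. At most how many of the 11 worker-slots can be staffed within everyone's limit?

10

Total capacity across all pharmacists is 1+1+1+2+1+2+2 = 10, and 11 slots are needed, so at most 10 can be filled.
An assignment achieving 10: Mon-PM→Marcus, Tue-AM→Osei+Abara, Tue-PM→Beaumont, Wed-AM→Gallo, Wed-PM→Gallo, Thu-AM→Beaumont, Thu-PM→Nakamura, Fri-AM→Farahani, Sat-AM→Abara.
Loads: Farahani 1/1, Osei 1/1, Marcus 1/1, Gallo 2/2, Nakamura 1/1, Abara 2/2, Beaumont 2/2.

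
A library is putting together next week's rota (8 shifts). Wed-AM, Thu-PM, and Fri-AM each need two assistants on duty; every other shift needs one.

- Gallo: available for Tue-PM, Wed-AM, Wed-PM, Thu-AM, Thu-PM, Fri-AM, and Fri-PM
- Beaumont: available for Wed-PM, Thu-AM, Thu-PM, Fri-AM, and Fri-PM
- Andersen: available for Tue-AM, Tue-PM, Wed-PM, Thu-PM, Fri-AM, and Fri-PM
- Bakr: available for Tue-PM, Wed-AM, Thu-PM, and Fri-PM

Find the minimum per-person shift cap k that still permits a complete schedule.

With 4 assistants and 11 worker-slots to fill, someone must work at least ⌈11/4⌉ = 3 shifts, so k ≥ 3.
k = 3 works: Tue-AM→Andersen, Tue-PM→Gallo, Wed-AM→Gallo+Bakr, Wed-PM→Beaumont, Thu-AM→Gallo, Thu-PM→Andersen+Bakr, Fri-AM→Beaumont+Andersen, Fri-PM→Beaumont.
Loads: Gallo 3, Beaumont 3, Andersen 3, Bakr 2 — all ≤ 3.

3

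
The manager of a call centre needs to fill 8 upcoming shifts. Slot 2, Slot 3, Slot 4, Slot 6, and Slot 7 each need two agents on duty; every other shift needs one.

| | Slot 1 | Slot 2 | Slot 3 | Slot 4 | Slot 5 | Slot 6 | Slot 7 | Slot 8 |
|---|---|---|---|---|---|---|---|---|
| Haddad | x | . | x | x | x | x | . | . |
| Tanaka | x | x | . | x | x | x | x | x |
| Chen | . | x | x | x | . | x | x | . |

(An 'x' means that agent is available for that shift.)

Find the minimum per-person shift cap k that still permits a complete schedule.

5

With 3 agents and 13 worker-slots to fill, someone must work at least ⌈13/3⌉ = 5 shifts, so k ≥ 5.
k = 5 works: Slot 1→Haddad, Slot 2→Tanaka+Chen, Slot 3→Haddad+Chen, Slot 4→Haddad+Tanaka, Slot 5→Haddad, Slot 6→Haddad+Tanaka, Slot 7→Tanaka+Chen, Slot 8→Tanaka.
Loads: Haddad 5, Tanaka 5, Chen 3 — all ≤ 5.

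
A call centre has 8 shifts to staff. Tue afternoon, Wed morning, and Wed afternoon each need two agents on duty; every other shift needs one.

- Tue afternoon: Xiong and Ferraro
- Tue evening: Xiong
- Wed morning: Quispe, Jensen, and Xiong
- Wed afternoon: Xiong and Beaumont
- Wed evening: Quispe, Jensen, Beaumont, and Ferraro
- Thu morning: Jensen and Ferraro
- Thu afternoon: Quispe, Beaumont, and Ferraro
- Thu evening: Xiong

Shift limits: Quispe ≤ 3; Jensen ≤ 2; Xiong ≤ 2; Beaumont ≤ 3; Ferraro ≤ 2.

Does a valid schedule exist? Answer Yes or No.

No

Total capacity is 12 and 11 slots are needed, so capacity alone doesn't rule it out.
Shifts {Tue afternoon, Tue evening, Wed afternoon} need 5 worker-slots in total, but the agents available for any of those shifts (Xiong, Beaumont, and Ferraro) can supply at most 4 among them. So no valid schedule exists.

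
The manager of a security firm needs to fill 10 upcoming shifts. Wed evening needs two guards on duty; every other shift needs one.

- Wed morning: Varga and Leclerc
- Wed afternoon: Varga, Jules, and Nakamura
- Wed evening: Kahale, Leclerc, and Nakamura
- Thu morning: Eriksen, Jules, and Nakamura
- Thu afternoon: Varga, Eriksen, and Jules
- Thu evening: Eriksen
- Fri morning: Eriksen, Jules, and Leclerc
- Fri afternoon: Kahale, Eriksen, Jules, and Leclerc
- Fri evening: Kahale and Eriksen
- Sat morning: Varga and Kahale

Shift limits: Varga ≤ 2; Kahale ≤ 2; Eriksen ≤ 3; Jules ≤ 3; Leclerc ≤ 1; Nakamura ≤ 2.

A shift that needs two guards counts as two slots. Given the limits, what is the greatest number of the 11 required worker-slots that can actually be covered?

11

Total capacity across all guards is 2+2+3+3+1+2 = 13, and 11 slots are needed, so at most 11 can be filled.
An assignment achieving 11: Wed morning→Varga, Wed afternoon→Jules, Wed evening→Kahale+Leclerc, Thu morning→Eriksen, Thu afternoon→Eriksen, Thu evening→Eriksen, Fri morning→Jules, Fri afternoon→Jules, Fri evening→Kahale, Sat morning→Varga.
Loads: Varga 2/2, Kahale 2/2, Eriksen 3/3, Jules 3/3, Leclerc 1/1, Nakamura 0/2.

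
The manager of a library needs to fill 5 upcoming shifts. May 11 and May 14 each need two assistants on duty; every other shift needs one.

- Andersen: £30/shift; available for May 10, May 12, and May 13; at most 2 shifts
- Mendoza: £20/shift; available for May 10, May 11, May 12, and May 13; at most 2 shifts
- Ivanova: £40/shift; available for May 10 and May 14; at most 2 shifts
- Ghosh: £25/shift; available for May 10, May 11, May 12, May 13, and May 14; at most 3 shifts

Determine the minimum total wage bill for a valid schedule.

May 11 can only be covered by Mendoza and Ghosh, so that assignment is forced.
May 14 can only be covered by Ivanova and Ghosh, so that assignment is forced.
Picking the cheapest available assistant for each shift independently would cost £170, but that ignores the shift limits.
An optimal schedule: May 10→Andersen, May 11→Mendoza+Ghosh, May 12→Mendoza, May 13→Ghosh, May 14→Ghosh+Ivanova.
Total: 30 + 20 + 25 + 20 + 25 + 25 + 40 = £185.

£185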